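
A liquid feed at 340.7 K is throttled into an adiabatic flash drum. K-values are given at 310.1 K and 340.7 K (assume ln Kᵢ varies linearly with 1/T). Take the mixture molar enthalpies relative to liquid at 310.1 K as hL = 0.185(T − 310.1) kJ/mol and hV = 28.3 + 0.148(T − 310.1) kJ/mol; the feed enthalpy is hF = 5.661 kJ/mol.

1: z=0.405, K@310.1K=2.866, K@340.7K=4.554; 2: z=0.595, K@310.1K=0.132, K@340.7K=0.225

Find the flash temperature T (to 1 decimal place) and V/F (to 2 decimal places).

T = 313.5 K, V/F = 0.18

Adiabatic flash: solve Rachford–Rice at each trial T, then check hF = ψ·hV(T) + (1−ψ)·hL(T).
  T = 310.1 K: K = (2.866, 0.132), RR gives ψ = 0.148, H_out = 4.181 kJ/mol
  T = 340.7 K: K = (4.554, 0.225), RR gives ψ = 0.355, H_out = 15.310 kJ/mol
  T = 325.4 K: K = (3.652, 0.175), RR gives ψ = 0.266, H_out = 10.216 kJ/mol
  T = 317.8 K: K = (3.247, 0.152), RR gives ψ = 0.213, H_out = 7.394 kJ/mol
  T = 314.0 K: K = (3.056, 0.142), RR gives ψ = 0.183, H_out = 5.863 kJ/mol
  T = 312.1 K: K = (2.962, 0.137), RR gives ψ = 0.166, H_out = 5.059 kJ/mol
Linear interpolation between T = 312.1 (H_out = 5.059) and T = 314.0 (H_out = 5.863) on hF = 5.661 gives T ≈ 313.5 K, at which ψ = 0.18.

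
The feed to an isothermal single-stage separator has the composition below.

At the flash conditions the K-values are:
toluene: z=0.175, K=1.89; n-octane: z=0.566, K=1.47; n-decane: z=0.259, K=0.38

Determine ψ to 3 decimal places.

ψ = 0.728

Rachford–Rice: g(ψ) = Σ zᵢ(Kᵢ−1)/(1+ψ(Kᵢ−1)) = 0.
Feasibility: ΣzᵢKᵢ = 1.261, Σzᵢ/Kᵢ = 1.159 — both > 1, two phases present.
Iterate (Newton) starting at ψ = 0.5:
  ψ = 0.500: g = 0.0905, g' = -0.357 → ψ = 0.753
  ψ = 0.753: g = -0.0115, g' = -0.468 → ψ = 0.729
  ψ = 0.729: g = -0.0002, g' = -0.452 → ψ = 0.728
Converged at ψ = 0.728.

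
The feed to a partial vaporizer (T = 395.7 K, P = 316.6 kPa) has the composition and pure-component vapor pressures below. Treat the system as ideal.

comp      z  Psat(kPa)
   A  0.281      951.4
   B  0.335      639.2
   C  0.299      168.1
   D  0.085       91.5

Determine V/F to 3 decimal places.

Raoult's law: Kᵢ = Pᵢˢᵃᵗ/P = Pᵢˢᵃᵗ/316.6.
  K_A = 951.4/316.6 = 3.00505, K_B = 639.2/316.6 = 2.01895, K_C = 168.1/316.6 = 0.53095, K_D = 91.5/316.6 = 0.28901
Rachford–Rice: g(V/F) = Σ zᵢ(Kᵢ−1)/(1+V/F(Kᵢ−1)) = 0.
Check two-phase: ΣzᵢKᵢ = 1.704 > 1 and Σzᵢ/Kᵢ = 1.117 > 1, so g(0) = 0.704 > 0 and g(1) = -0.117 < 0.
Newton–Raphson from V/F = 0.41:
  V/F = 0.410: g = 0.2910, g' = -0.700 → V/F = 0.826
  V/F = 0.826: g = 0.0221, g' = -0.690 → V/F = 0.858
  V/F = 0.858: g = -0.0004, g' = -0.718 → V/F = 0.857
Converged at V/F = 0.857.

V/F = 0.857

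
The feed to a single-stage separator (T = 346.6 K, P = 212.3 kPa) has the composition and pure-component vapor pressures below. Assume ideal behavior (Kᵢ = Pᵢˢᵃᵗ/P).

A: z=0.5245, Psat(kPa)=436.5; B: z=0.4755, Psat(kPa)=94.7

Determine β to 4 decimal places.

Raoult's law: Kᵢ = Pᵢˢᵃᵗ/P = Pᵢˢᵃᵗ/212.3.
  K_A = 436.5/212.3 = 2.056053, K_B = 94.7/212.3 = 0.446067
Let β = V/F and solve Σ zᵢ(Kᵢ−1)/(1+β(Kᵢ−1)) = 0.
Feasibility: ΣzᵢKᵢ = 1.2905, Σzᵢ/Kᵢ = 1.3211 — both > 1, two phases present.
Binary case is linear: z₁(K₁−1)(1+β(K₂−1)) + z₂(K₂−1)(1+β(K₁−1)) = 0
⇒ β = [z₁(K₁−1)+z₂(K₂−1)] / [−(K₁−1)(K₂−1)] = 0.29050/0.58498 = 0.4966

β = 0.4966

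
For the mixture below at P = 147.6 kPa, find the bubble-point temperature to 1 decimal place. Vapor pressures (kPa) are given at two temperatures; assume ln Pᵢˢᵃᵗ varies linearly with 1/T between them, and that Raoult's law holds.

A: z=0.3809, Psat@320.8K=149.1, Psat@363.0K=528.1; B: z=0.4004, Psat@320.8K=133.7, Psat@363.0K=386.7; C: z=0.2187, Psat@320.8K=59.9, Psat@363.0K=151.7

T = 326.7 K

Bubble-point temperature: ΣzᵢPᵢˢᵃᵗ(T) = P. Interpolate ln Pᵢˢᵃᵗ = aᵢ + bᵢ/T.
  T = 320.8 K: ΣzᵢPᵢˢᵃᵗ = 123.43 kPa
  T = 363.0 K: ΣzᵢPᵢˢᵃᵗ = 389.16 kPa
  T = 341.9 K: ΣzᵢPᵢˢᵃᵗ = 226.67 kPa
  T = 331.4 K: ΣzᵢPᵢˢᵃᵗ = 169.05 kPa
  T = 326.1 K: ΣzᵢPᵢˢᵃᵗ = 144.80 kPa
  T = 328.8 K: ΣzᵢPᵢˢᵃᵗ = 156.77 kPa
Interpolating between 326.1 K and 328.8 K gives T ≈ 326.7 K.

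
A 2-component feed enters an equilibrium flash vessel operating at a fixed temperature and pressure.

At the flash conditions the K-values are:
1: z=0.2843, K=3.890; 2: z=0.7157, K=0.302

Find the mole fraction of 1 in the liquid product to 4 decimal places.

Binary case is linear: z₁(K₁−1)(1+β(K₂−1)) + z₂(K₂−1)(1+β(K₁−1)) = 0
⇒ β = [z₁(K₁−1)+z₂(K₂−1)] / [−(K₁−1)(K₂−1)] = 0.32207/2.01722 = 0.1597
Compositions from xᵢ = zᵢ/(1+β(Kᵢ−1)), yᵢ = Kᵢxᵢ:
  1: x = 0.1945, y = 0.7568
  2: x = 0.8055, y = 0.2432

x_1 = 0.1945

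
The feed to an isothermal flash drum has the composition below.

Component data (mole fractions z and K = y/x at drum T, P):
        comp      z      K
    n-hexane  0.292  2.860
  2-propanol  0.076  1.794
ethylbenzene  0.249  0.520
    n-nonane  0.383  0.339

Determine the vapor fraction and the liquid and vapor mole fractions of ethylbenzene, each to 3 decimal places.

Newton–Raphson from ψ = 0.53:
  ψ = 0.530: g = -0.2340, g' = -0.780 → ψ = 0.230
  ψ = 0.230: g = -0.0013, g' = -0.835 → ψ = 0.228
Converged at ψ = 0.228.
Compositions from xᵢ = zᵢ/(1+ψ(Kᵢ−1)), yᵢ = Kᵢxᵢ:
  n-hexane: x = 0.205, y = 0.586
  2-propanol: x = 0.064, y = 0.115
  ethylbenzene: x = 0.280, y = 0.145
  n-nonane: x = 0.451, y = 0.153

ψ = 0.228, x_ethylbenzene = 0.280, y_ethylbenzene = 0.145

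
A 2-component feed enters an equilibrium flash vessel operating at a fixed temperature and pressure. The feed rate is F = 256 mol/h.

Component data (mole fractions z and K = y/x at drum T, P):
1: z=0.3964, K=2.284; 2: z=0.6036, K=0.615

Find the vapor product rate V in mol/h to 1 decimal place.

V = 143.2 mol/h

Material balance + equilibrium reduce to Σ zᵢ(Kᵢ−1)/(1+β(Kᵢ−1)) = 0.
Check two-phase: ΣzᵢKᵢ = 1.2766 > 1 and Σzᵢ/Kᵢ = 1.1550 > 1, so g(0) = 0.2766 > 0 and g(1) = -0.1550 < 0.
Newton iteration, β⁰ = 0.39:
  β = 0.3900: g = 0.06570, g' = -0.4140 → β = 0.5487
  β = 0.5487: g = 0.00398, g' = -0.3687 → β = 0.5595
Converged at β = 0.5595.
Then V = β·F = 0.5595·256 = 143.2 mol/h and L = F − V = 112.8 mol/h.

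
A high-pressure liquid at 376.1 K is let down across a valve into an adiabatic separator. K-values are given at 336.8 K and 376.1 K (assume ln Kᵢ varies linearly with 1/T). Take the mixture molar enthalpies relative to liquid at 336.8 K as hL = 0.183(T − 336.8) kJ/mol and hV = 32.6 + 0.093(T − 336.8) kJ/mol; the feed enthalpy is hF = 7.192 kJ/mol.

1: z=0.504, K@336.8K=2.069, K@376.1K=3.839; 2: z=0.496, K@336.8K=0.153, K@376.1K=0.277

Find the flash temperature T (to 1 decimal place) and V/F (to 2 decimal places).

T = 341.1 K, V/F = 0.20

Adiabatic flash: solve Rachford–Rice at each trial T, then check hF = ψ·hV(T) + (1−ψ)·hL(T).
  T = 336.8 K: K = (2.069, 0.153), RR gives ψ = 0.131, H_out = 4.272 kJ/mol
  T = 376.1 K: K = (3.839, 0.277), RR gives ψ = 0.522, H_out = 22.374 kJ/mol
  T = 356.5 K: K = (2.869, 0.209), RR gives ψ = 0.372, H_out = 15.077 kJ/mol
  T = 346.6 K: K = (2.446, 0.180), RR gives ψ = 0.271, H_out = 10.398 kJ/mol
  T = 341.7 K: K = (2.252, 0.166), RR gives ψ = 0.208, H_out = 7.592 kJ/mol
  T = 339.2 K: K = (2.157, 0.159), RR gives ψ = 0.171, H_out = 5.975 kJ/mol
  T = 340.4 K: K = (2.203, 0.162), RR gives ψ = 0.189, H_out = 6.769 kJ/mol
Linear interpolation between T = 340.4 (H_out = 6.769) and T = 341.7 (H_out = 7.592) on hF = 7.192 gives T ≈ 341.1 K, at which ψ = 0.20.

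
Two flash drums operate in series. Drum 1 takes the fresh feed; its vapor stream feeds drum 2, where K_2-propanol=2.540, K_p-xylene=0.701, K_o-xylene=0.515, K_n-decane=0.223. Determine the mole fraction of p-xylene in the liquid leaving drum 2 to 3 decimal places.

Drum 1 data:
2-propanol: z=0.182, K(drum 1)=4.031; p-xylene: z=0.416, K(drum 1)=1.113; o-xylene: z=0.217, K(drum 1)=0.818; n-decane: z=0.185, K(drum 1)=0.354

x_p-xylene (drum 2) = 0.452

Drum 1:
Rachford–Rice: g(ψ₁) = Σ zᵢ(Kᵢ−1)/(1+ψ₁(Kᵢ−1)) = 0.
Check two-phase: ΣzᵢKᵢ = 1.440 > 1 and Σzᵢ/Kᵢ = 1.207 > 1, so g(0) = 0.440 > 0 and g(1) = -0.207 < 0.
Newton iteration, ψ₁⁰ = 0.5:
  ψ₁ = 0.500: g = 0.0438, g' = -0.446 → ψ₁ = 0.598
  ψ₁ = 0.598: g = 0.0010, g' = -0.430 → ψ₁ = 0.601
Converged at ψ₁ = 0.601.
Drum-1 compositions:
  2-propanol: x = 0.065, y = 0.260
  p-xylene: x = 0.390, y = 0.434
  o-xylene: x = 0.244, y = 0.199
  n-decane: x = 0.302, y = 0.107
Drum-2 feed = drum-1 vapor: z₂ = (0.2601, 0.4336, 0.1993, 0.1070).
Drum 2:
Let ψ₂ = V/F and solve Σ zᵢ(Kᵢ−1)/(1+ψ₂(Kᵢ−1)) = 0.
g(0) = ΣzᵢKᵢ − 1 = 0.091 and g(1) = 1 − Σzᵢ/Kᵢ = -0.588, so a root lies in (0, 1).
Newton–Raphson from ψ₂ = 0.5:
  ψ₂ = 0.500: g = -0.1897, g' = -0.505 → ψ₂ = 0.124
  ψ₂ = 0.124: g = 0.0066, g' = -0.609 → ψ₂ = 0.135
Converged at ψ₂ = 0.135.
  2-propanol: x = 0.215, y = 0.547
  p-xylene: x = 0.452, y = 0.317
  o-xylene: x = 0.213, y = 0.110
  n-decane: x = 0.120, y = 0.027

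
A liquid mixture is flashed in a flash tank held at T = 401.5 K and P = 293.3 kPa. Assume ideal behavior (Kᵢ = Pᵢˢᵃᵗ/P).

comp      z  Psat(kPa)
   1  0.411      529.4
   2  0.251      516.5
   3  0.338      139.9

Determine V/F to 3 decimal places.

Raoult's law: Kᵢ = Pᵢˢᵃᵗ/P = Pᵢˢᵃᵗ/293.3.
  K_1 = 529.4/293.3 = 1.80498, K_2 = 516.5/293.3 = 1.76100, K_3 = 139.9/293.3 = 0.47699
Material balance + equilibrium reduce to Σ zᵢ(Kᵢ−1)/(1+V/F(Kᵢ−1)) = 0.
g(0) = ΣzᵢKᵢ − 1 = 0.345 and g(1) = 1 − Σzᵢ/Kᵢ = -0.079, so a root lies in (0, 1).
Newton–Raphson from V/F = 0.41:
  V/F = 0.410: g = 0.1693, g' = -0.385 → V/F = 0.850
  V/F = 0.850: g = -0.0058, g' = -0.447 → V/F = 0.837
Converged at V/F = 0.837.

V/F = 0.837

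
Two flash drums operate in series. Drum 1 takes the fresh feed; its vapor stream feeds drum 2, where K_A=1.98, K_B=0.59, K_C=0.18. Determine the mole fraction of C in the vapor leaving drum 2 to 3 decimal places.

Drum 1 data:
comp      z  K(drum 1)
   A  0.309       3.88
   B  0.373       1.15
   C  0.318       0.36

Drum 1:
Rachford–Rice: g(ψ₁) = Σ zᵢ(Kᵢ−1)/(1+ψ₁(Kᵢ−1)) = 0.
Check two-phase: ΣzᵢKᵢ = 1.742 > 1 and Σzᵢ/Kᵢ = 1.287 > 1, so g(0) = 0.742 > 0 and g(1) = -0.287 < 0.
Newton iteration, ψ₁⁰ = 0.5:
  ψ₁ = 0.500: g = 0.1175, g' = -0.719 → ψ₁ = 0.663
  ψ₁ = 0.663: g = 0.0030, g' = -0.703 → ψ₁ = 0.668
Converged at ψ₁ = 0.668.
Drum-1 compositions:
  A: x = 0.106, y = 0.410
  B: x = 0.339, y = 0.390
  C: x = 0.555, y = 0.200
Drum-2 feed = drum-1 vapor: z₂ = (0.4102, 0.3899, 0.1999).
Drum 2:
Newton–Raphson from ψ₂ = 0.5:
  ψ₂ = 0.500: g = -0.2091, g' = -0.667 → ψ₂ = 0.187
  ψ₂ = 0.187: g = -0.0268, g' = -0.546 → ψ₂ = 0.138
Converged at ψ₂ = 0.138.
  A: x = 0.361, y = 0.716
  B: x = 0.413, y = 0.244
  C: x = 0.225, y = 0.041

y_C (drum 2) = 0.041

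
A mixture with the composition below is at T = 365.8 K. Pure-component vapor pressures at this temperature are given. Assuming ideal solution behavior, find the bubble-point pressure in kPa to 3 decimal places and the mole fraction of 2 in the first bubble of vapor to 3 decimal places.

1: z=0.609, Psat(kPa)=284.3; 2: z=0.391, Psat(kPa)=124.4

At the bubble point ψ → 0, so ΣzᵢKᵢ = 1 with Kᵢ = Pᵢˢᵃᵗ/P ⇒ P = ΣzᵢPᵢˢᵃᵗ.
P = 0.609·284.3 + 0.391·124.4 = 221.779 kPa
yᵢ = zᵢPᵢˢᵃᵗ/P ⇒ y_2 = 0.391·124.4/221.779 = 0.219

Pbub = 221.779 kPa, y_2 = 0.219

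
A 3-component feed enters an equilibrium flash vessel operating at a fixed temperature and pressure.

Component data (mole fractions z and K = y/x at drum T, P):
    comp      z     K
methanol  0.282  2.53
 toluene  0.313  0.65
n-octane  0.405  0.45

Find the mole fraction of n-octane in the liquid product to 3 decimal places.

Let β = V/F and solve Σ zᵢ(Kᵢ−1)/(1+β(Kᵢ−1)) = 0.
Feasibility: ΣzᵢKᵢ = 1.099, Σzᵢ/Kᵢ = 1.493 — both > 1, two phases present.
Newton–Raphson from β = 0.5:
  β = 0.500: g = -0.1956, g' = -0.501 → β = 0.110
  β = 0.110: g = 0.0184, g' = -0.664 → β = 0.138
Converged at β = 0.138.
Compositions from xᵢ = zᵢ/(1+β(Kᵢ−1)), yᵢ = Kᵢxᵢ:
  methanol: x = 0.233, y = 0.589
  toluene: x = 0.329, y = 0.214
  n-octane: x = 0.438, y = 0.197

x_n-octane = 0.438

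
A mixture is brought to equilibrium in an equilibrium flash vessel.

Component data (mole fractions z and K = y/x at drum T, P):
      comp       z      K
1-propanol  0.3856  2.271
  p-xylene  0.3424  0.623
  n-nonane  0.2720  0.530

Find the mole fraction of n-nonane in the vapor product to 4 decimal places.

y_n-nonane = 0.1813

Let ψ = V/F and solve Σ zᵢ(Kᵢ−1)/(1+ψ(Kᵢ−1)) = 0.
g(0) = ΣzᵢKᵢ − 1 = 0.2332 and g(1) = 1 − Σzᵢ/Kᵢ = -0.2326, so a root lies in (0, 1).
Newton iteration, ψ⁰ = 0.5:
  ψ = 0.5000: g = -0.02652, g' = -0.4094 → ψ = 0.4352
  ψ = 0.4352: g = 0.00041, g' = -0.4228 → ψ = 0.4362
Converged at ψ = 0.4362.
Compositions from xᵢ = zᵢ/(1+ψ(Kᵢ−1)), yᵢ = Kᵢxᵢ:
  1-propanol: x = 0.2481, y = 0.5634
  p-xylene: x = 0.4098, y = 0.2553
  n-nonane: x = 0.3421, y = 0.1813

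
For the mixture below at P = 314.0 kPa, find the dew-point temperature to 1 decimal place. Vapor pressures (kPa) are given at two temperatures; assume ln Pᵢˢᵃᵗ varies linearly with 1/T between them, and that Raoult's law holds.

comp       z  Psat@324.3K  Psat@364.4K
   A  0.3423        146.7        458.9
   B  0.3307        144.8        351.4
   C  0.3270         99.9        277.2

T = 359.8 K

Dew-point temperature: Σzᵢ·P/Pᵢˢᵃᵗ(T) = 1. Interpolate ln Pᵢˢᵃᵗ = aᵢ + bᵢ/T.
  T = 324.3 K: ΣzᵢP/Pᵢˢᵃᵗ = 2.4776
  T = 364.4 K: ΣzᵢP/Pᵢˢᵃᵗ = 0.9001
  T = 344.4 K: ΣzᵢP/Pᵢˢᵃᵗ = 1.4465
  T = 354.4 K: ΣzᵢP/Pᵢˢᵃᵗ = 1.1332
  T = 359.4 K: ΣzᵢP/Pᵢˢᵃᵗ = 1.0083
  T = 361.9 K: ΣzᵢP/Pᵢˢᵃᵗ = 0.9523
Interpolating between 359.4 K and 361.9 K gives T ≈ 359.8 K.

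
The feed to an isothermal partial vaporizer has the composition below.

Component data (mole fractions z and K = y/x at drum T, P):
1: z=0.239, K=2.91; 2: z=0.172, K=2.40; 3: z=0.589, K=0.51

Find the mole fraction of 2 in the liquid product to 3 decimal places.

Rachford–Rice: g(V/F) = Σ zᵢ(Kᵢ−1)/(1+V/F(Kᵢ−1)) = 0.
g(0) = ΣzᵢKᵢ − 1 = 0.409 and g(1) = 1 − Σzᵢ/Kᵢ = -0.309, so a root lies in (0, 1).
Iterate (Newton) starting at V/F = 0.5:
  V/F = 0.500: g = -0.0071, g' = -0.593 → V/F = 0.488
Converged at V/F = 0.488.
Compositions from xᵢ = zᵢ/(1+V/F(Kᵢ−1)), yᵢ = Kᵢxᵢ:
  1: x = 0.124, y = 0.360
  2: x = 0.102, y = 0.245
  3: x = 0.774, y = 0.395

x_2 = 0.102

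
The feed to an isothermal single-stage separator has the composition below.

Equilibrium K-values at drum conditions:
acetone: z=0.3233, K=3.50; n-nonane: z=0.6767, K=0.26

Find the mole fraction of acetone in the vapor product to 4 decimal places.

Rachford–Rice: g(ψ) = Σ zᵢ(Kᵢ−1)/(1+ψ(Kᵢ−1)) = 0.
Feasibility: ΣzᵢKᵢ = 1.3075, Σzᵢ/Kᵢ = 2.6951 — both > 1, two phases present.
Binary case is linear: z₁(K₁−1)(1+ψ(K₂−1)) + z₂(K₂−1)(1+ψ(K₁−1)) = 0
⇒ ψ = [z₁(K₁−1)+z₂(K₂−1)] / [−(K₁−1)(K₂−1)] = 0.30749/1.85000 = 0.1662
Compositions from xᵢ = zᵢ/(1+ψ(Kᵢ−1)), yᵢ = Kᵢxᵢ:
  acetone: x = 0.2284, y = 0.7994
  n-nonane: x = 0.7716, y = 0.2006

y_acetone = 0.7994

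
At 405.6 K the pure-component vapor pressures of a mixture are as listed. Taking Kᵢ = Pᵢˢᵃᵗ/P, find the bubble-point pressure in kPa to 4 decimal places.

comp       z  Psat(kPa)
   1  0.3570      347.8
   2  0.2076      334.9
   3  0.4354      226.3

At the bubble point ψ → 0, so ΣzᵢKᵢ = 1 with Kᵢ = Pᵢˢᵃᵗ/P ⇒ P = ΣzᵢPᵢˢᵃᵗ.
P = 0.3570·347.8 + 0.2076·334.9 + 0.4354·226.3 = 292.2209 kPa

Pbub = 292.2209 kPa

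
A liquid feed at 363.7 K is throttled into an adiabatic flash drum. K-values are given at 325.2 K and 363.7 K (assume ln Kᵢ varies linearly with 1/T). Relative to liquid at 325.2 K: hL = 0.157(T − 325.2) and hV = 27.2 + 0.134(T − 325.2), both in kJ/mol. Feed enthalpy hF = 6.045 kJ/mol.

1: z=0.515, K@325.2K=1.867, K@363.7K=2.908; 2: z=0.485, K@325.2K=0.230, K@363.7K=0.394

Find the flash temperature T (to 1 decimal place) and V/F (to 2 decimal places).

T = 330.2 K, V/F = 0.19

Adiabatic flash: solve Rachford–Rice at each trial T, then check hF = ψ·hV(T) + (1−ψ)·hL(T).
  T = 325.2 K: K = (1.867, 0.230), RR gives ψ = 0.109, H_out = 2.977 kJ/mol
  T = 363.7 K: K = (2.908, 0.394), RR gives ψ = 0.596, H_out = 21.719 kJ/mol
  T = 344.4 K: K = (2.358, 0.305), RR gives ψ = 0.384, H_out = 13.295 kJ/mol
  T = 334.8 K: K = (2.105, 0.266), RR gives ψ = 0.263, H_out = 8.599 kJ/mol
  T = 330.0 K: K = (1.984, 0.248), RR gives ψ = 0.192, H_out = 5.948 kJ/mol
  T = 332.4 K: K = (2.044, 0.257), RR gives ψ = 0.228, H_out = 7.307 kJ/mol
Linear interpolation between T = 330.0 (H_out = 5.948) and T = 332.4 (H_out = 7.307) on hF = 6.045 gives T ≈ 330.2 K, at which ψ = 0.19.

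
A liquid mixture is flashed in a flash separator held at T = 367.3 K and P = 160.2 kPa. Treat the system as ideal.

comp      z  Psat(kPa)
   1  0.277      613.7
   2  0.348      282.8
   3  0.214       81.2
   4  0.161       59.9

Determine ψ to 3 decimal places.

Raoult's law: Kᵢ = Pᵢˢᵃᵗ/P = Pᵢˢᵃᵗ/160.2.
  K_1 = 613.7/160.2 = 3.83084, K_2 = 282.8/160.2 = 1.76529, K_3 = 81.2/160.2 = 0.50687, K_4 = 59.9/160.2 = 0.37391
Material balance + equilibrium reduce to Σ zᵢ(Kᵢ−1)/(1+ψ(Kᵢ−1)) = 0.
g(0) = ΣzᵢKᵢ − 1 = 0.844 and g(1) = 1 − Σzᵢ/Kᵢ = -0.122, so a root lies in (0, 1).
Iterate (Newton) starting at ψ = 0.5:
  ψ = 0.500: g = 0.2305, g' = -0.712 → ψ = 0.823
  ψ = 0.823: g = 0.0130, g' = -0.693 → ψ = 0.842
Converged at ψ = 0.842.

ψ = 0.842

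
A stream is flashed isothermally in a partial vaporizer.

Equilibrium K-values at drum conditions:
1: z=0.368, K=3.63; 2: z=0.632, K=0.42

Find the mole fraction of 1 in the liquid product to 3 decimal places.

x_1 = 0.181

Let ψ = V/F and solve Σ zᵢ(Kᵢ−1)/(1+ψ(Kᵢ−1)) = 0.
g(0) = ΣzᵢKᵢ − 1 = 0.601 and g(1) = 1 − Σzᵢ/Kᵢ = -0.606, so a root lies in (0, 1).
Binary case is linear: z₁(K₁−1)(1+ψ(K₂−1)) + z₂(K₂−1)(1+ψ(K₁−1)) = 0
⇒ ψ = [z₁(K₁−1)+z₂(K₂−1)] / [−(K₁−1)(K₂−1)] = 0.6013/1.5254 = 0.394
Compositions from xᵢ = zᵢ/(1+ψ(Kᵢ−1)), yᵢ = Kᵢxᵢ:
  1: x = 0.181, y = 0.656
  2: x = 0.819, y = 0.344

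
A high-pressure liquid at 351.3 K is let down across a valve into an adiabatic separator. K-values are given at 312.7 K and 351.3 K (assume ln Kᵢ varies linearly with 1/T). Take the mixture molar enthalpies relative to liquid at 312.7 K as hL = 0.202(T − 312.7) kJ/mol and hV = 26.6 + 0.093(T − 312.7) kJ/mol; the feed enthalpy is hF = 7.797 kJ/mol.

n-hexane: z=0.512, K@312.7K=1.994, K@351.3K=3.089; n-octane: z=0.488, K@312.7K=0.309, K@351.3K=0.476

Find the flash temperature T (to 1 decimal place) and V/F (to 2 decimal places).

T = 314.6 K, V/F = 0.28

Adiabatic flash: solve Rachford–Rice at each trial T, then check hF = ψ·hV(T) + (1−ψ)·hL(T).
  T = 312.7 K: K = (1.994, 0.309), RR gives ψ = 0.250, H_out = 6.650 kJ/mol
  T = 351.3 K: K = (3.089, 0.476), RR gives ψ = 0.743, H_out = 24.446 kJ/mol
  T = 332.0 K: K = (2.514, 0.388), RR gives ψ = 0.515, H_out = 16.507 kJ/mol
  T = 322.4 K: K = (2.248, 0.348), RR gives ψ = 0.394, H_out = 12.023 kJ/mol
  T = 317.5 K: K = (2.118, 0.328), RR gives ψ = 0.325, H_out = 9.451 kJ/mol
  T = 315.1 K: K = (2.055, 0.318), RR gives ψ = 0.289, H_out = 8.091 kJ/mol
Linear interpolation between T = 312.7 (H_out = 6.650) and T = 315.1 (H_out = 8.091) on hF = 7.797 gives T ≈ 314.6 K, at which ψ = 0.28.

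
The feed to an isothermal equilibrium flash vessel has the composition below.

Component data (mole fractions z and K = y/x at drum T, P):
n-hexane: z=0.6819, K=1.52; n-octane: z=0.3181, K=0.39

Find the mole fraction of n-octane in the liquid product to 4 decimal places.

x_n-octane = 0.4602

Rachford–Rice: g(ψ) = Σ zᵢ(Kᵢ−1)/(1+ψ(Kᵢ−1)) = 0.
Feasibility: ΣzᵢKᵢ = 1.1605, Σzᵢ/Kᵢ = 1.2643 — both > 1, two phases present.
Iterate (Newton) starting at ψ = 0.5:
  ψ = 0.5000: g = 0.00222, g' = -0.3612 → ψ = 0.5062
  ψ = 0.5062: g = -0.00001, g' = -0.3633 → ψ = 0.5061
Converged at ψ = 0.5061.
Compositions from xᵢ = zᵢ/(1+ψ(Kᵢ−1)), yᵢ = Kᵢxᵢ:
  n-hexane: x = 0.5398, y = 0.8205
  n-octane: x = 0.4602, y = 0.1795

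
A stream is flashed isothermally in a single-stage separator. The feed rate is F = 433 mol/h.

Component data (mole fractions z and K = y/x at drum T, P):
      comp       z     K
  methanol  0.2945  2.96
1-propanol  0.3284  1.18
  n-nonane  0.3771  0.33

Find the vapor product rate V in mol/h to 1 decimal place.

V = 194.6 mol/h

Material balance + equilibrium reduce to Σ zᵢ(Kᵢ−1)/(1+ψ(Kᵢ−1)) = 0.
Check two-phase: ΣzᵢKᵢ = 1.3837 > 1 and Σzᵢ/Kᵢ = 1.5205 > 1, so g(0) = 0.3837 > 0 and g(1) = -0.5205 < 0.
Newton iteration, ψ⁰ = 0.53:
  ψ = 0.5300: g = -0.05470, g' = -0.6881 → ψ = 0.4505
  ψ = 0.4505: g = -0.00067, g' = -0.6755 → ψ = 0.4495
Converged at ψ = 0.4495.
Then V = ψ·F = 0.4495·433 = 194.6 mol/h and L = F − V = 238.4 mol/h.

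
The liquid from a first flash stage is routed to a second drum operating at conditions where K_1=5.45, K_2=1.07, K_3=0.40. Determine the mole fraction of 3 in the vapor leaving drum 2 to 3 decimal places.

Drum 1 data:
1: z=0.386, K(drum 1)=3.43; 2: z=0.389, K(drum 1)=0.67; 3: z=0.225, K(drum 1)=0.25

y_3 (drum 2) = 0.196

Drum 1:
Material balance + equilibrium reduce to Σ zᵢ(Kᵢ−1)/(1+ψ₁(Kᵢ−1)) = 0.
g(0) = ΣzᵢKᵢ − 1 = 0.641 and g(1) = 1 − Σzᵢ/Kᵢ = -0.593, so a root lies in (0, 1).
Newton iteration, ψ₁⁰ = 0.5:
  ψ₁ = 0.500: g = -0.0003, g' = -0.849 → ψ₁ = 0.500
Converged at ψ₁ = 0.500.
Drum-1 compositions:
  1: x = 0.174, y = 0.598
  2: x = 0.466, y = 0.312
  3: x = 0.360, y = 0.090
Drum-2 feed = drum-1 liquid: z₂ = (0.1743, 0.4658, 0.3599).
Drum 2:
Iterate (Newton) starting at ψ₂ = 0.5:
  ψ₂ = 0.500: g = -0.0364, g' = -0.598 → ψ₂ = 0.439
  ψ₂ = 0.439: g = 0.0011, g' = -0.637 → ψ₂ = 0.441
Converged at ψ₂ = 0.441.
  1: x = 0.059, y = 0.321
  2: x = 0.452, y = 0.483
  3: x = 0.489, y = 0.196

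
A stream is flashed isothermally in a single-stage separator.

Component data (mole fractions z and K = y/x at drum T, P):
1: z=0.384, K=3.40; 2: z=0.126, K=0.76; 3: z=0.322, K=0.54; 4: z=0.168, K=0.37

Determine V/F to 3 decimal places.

V/F = 0.553

Newton–Raphson from V/F = 0.31:
  V/F = 0.310: g = 0.1915, g' = -0.931 → V/F = 0.516
  V/F = 0.516: g = 0.0265, g' = -0.715 → V/F = 0.553
Converged at V/F = 0.553.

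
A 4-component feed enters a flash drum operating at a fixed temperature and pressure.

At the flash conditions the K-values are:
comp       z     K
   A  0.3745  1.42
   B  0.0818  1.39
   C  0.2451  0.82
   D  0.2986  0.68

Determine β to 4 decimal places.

β = 0.4481

Rachford–Rice: g(β) = Σ zᵢ(Kᵢ−1)/(1+β(Kᵢ−1)) = 0.
g(0) = ΣzᵢKᵢ − 1 = 0.0495 and g(1) = 1 − Σzᵢ/Kᵢ = -0.0606, so a root lies in (0, 1).
Newton iteration, β⁰ = 0.47:
  β = 0.4700: g = -0.00234, g' = -0.1068 → β = 0.4481
Converged at β = 0.4481.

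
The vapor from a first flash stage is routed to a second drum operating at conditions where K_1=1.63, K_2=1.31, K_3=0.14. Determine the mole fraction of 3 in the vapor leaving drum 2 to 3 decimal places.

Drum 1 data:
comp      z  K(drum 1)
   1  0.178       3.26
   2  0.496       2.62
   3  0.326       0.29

Drum 1:
Material balance + equilibrium reduce to Σ zᵢ(Kᵢ−1)/(1+ψ₁(Kᵢ−1)) = 0.
g(0) = ΣzᵢKᵢ − 1 = 0.974 and g(1) = 1 − Σzᵢ/Kᵢ = -0.368, so a root lies in (0, 1).
Iterate (Newton) starting at ψ₁ = 0.5:
  ψ₁ = 0.500: g = 0.2739, g' = -0.993 → ψ₁ = 0.776
  ψ₁ = 0.776: g = -0.0133, g' = -1.190 → ψ₁ = 0.765
Converged at ψ₁ = 0.765.
Drum-1 compositions:
  1: x = 0.065, y = 0.213
  2: x = 0.222, y = 0.580
  3: x = 0.713, y = 0.207
Drum-2 feed = drum-1 vapor: z₂ = (0.2127, 0.5805, 0.2068).
Drum 2:
Material balance + equilibrium reduce to Σ zᵢ(Kᵢ−1)/(1+ψ₂(Kᵢ−1)) = 0.
Feasibility: ΣzᵢKᵢ = 1.136, Σzᵢ/Kᵢ = 2.051 — both > 1, two phases present.
Newton–Raphson from ψ₂ = 0.5:
  ψ₂ = 0.500: g = -0.0544, g' = -0.561 → ψ₂ = 0.403
  ψ₂ = 0.403: g = -0.0055, g' = -0.456 → ψ₂ = 0.391
Converged at ψ₂ = 0.391.
  1: x = 0.171, y = 0.278
  2: x = 0.518, y = 0.678
  3: x = 0.312, y = 0.044

y_3 (drum 2) = 0.044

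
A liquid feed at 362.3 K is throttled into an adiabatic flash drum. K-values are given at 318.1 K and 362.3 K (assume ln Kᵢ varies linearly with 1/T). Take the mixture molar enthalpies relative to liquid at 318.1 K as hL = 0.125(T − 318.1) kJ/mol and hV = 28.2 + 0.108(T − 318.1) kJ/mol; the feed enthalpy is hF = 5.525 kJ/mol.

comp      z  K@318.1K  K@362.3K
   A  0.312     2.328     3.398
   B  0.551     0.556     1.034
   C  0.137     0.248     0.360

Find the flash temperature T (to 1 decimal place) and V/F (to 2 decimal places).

T = 322.6 K, V/F = 0.18

Adiabatic flash: solve Rachford–Rice at each trial T, then check hF = ψ·hV(T) + (1−ψ)·hL(T).
  T = 318.1 K: K = (2.328, 0.556, 0.248), RR gives ψ = 0.097, H_out = 2.747 kJ/mol
  T = 362.3 K: K = (3.398, 1.034, 0.360), RR gives ψ = 0.991, H_out = 32.726 kJ/mol
  T = 340.2 K: K = (2.847, 0.774, 0.302), RR gives ψ = 0.526, H_out = 17.386 kJ/mol
  T = 329.1 K: K = (2.582, 0.659, 0.275), RR gives ψ = 0.297, H_out = 9.701 kJ/mol
  T = 323.6 K: K = (2.454, 0.606, 0.261), RR gives ψ = 0.195, H_out = 6.175 kJ/mol
  T = 320.9 K: K = (2.392, 0.581, 0.255), RR gives ψ = 0.147, H_out = 4.486 kJ/mol
  T = 322.2 K: K = (2.422, 0.593, 0.258), RR gives ψ = 0.170, H_out = 5.297 kJ/mol
Linear interpolation between T = 322.2 (H_out = 5.297) and T = 323.6 (H_out = 6.175) on hF = 5.525 gives T ≈ 322.6 K, at which ψ = 0.18.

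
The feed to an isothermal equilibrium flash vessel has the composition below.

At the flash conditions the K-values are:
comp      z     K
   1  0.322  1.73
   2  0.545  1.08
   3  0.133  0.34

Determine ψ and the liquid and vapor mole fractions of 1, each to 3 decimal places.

ψ = 0.810, x_1 = 0.202, y_1 = 0.350

Newton iteration, ψ⁰ = 0.5:
  ψ = 0.500: g = 0.0831, g' = -0.224 → ψ = 0.870
  ψ = 0.870: g = -0.0218, g' = -0.387 → ψ = 0.814
  ψ = 0.814: g = -0.0014, g' = -0.341 → ψ = 0.810
Converged at ψ = 0.810.
Compositions from xᵢ = zᵢ/(1+ψ(Kᵢ−1)), yᵢ = Kᵢxᵢ:
  1: x = 0.202, y = 0.350
  2: x = 0.512, y = 0.553
  3: x = 0.286, y = 0.097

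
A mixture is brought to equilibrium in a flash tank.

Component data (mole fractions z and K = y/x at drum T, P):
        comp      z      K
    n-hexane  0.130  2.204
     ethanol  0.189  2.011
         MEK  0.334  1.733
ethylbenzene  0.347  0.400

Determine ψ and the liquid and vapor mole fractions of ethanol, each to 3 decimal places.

Let ψ = V/F and solve Σ zᵢ(Kᵢ−1)/(1+ψ(Kᵢ−1)) = 0.
Check two-phase: ΣzᵢKᵢ = 1.384 > 1 and Σzᵢ/Kᵢ = 1.213 > 1, so g(0) = 0.384 > 0 and g(1) = -0.213 < 0.
Iterate (Newton) starting at ψ = 0.66:
  ψ = 0.660: g = 0.0221, g' = -0.552 → ψ = 0.700
  ψ = 0.700: g = -0.0004, g' = -0.572 → ψ = 0.699
Converged at ψ = 0.699.
Compositions from xᵢ = zᵢ/(1+ψ(Kᵢ−1)), yᵢ = Kᵢxᵢ:
  n-hexane: x = 0.071, y = 0.156
  ethanol: x = 0.111, y = 0.223
  MEK: x = 0.221, y = 0.383
  ethylbenzene: x = 0.598, y = 0.239

ψ = 0.699, x_ethanol = 0.111, y_ethanol = 0.223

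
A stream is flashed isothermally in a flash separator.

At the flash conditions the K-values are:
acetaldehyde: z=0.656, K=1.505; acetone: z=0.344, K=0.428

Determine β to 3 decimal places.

Rachford–Rice: g(β) = Σ zᵢ(Kᵢ−1)/(1+β(Kᵢ−1)) = 0.
Feasibility: ΣzᵢKᵢ = 1.135, Σzᵢ/Kᵢ = 1.240 — both > 1, two phases present.
Binary case is linear: z₁(K₁−1)(1+β(K₂−1)) + z₂(K₂−1)(1+β(K₁−1)) = 0
⇒ β = [z₁(K₁−1)+z₂(K₂−1)] / [−(K₁−1)(K₂−1)] = 0.1345/0.2889 = 0.466

β = 0.466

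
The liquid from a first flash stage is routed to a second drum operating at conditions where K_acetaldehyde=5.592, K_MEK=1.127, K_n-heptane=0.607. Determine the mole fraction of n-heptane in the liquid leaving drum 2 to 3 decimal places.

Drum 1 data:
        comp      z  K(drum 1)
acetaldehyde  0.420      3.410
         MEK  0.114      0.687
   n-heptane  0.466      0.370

Drum 1:
Newton iteration, ψ₁⁰ = 0.5:
  ψ₁ = 0.500: g = -0.0118, g' = -0.912 → ψ₁ = 0.487
Converged at ψ₁ = 0.487.
Drum-1 compositions:
  acetaldehyde: x = 0.193, y = 0.659
  MEK: x = 0.135, y = 0.092
  n-heptane: x = 0.672, y = 0.249
Drum-2 feed = drum-1 liquid: z₂ = (0.1932, 0.1345, 0.6723).
Drum 2:
Let ψ₂ = V/F and solve Σ zᵢ(Kᵢ−1)/(1+ψ₂(Kᵢ−1)) = 0.
Feasibility: ΣzᵢKᵢ = 1.640, Σzᵢ/Kᵢ = 1.261 — both > 1, two phases present.
Iterate (Newton) starting at ψ₂ = 0.5:
  ψ₂ = 0.500: g = -0.0436, g' = -0.538 → ψ₂ = 0.419
  ψ₂ = 0.419: g = 0.0034, g' = -0.627 → ψ₂ = 0.424
Converged at ψ₂ = 0.424.
  acetaldehyde: x = 0.066, y = 0.366
  MEK: x = 0.128, y = 0.144
  n-heptane: x = 0.807, y = 0.490

x_n-heptane (drum 2) = 0.807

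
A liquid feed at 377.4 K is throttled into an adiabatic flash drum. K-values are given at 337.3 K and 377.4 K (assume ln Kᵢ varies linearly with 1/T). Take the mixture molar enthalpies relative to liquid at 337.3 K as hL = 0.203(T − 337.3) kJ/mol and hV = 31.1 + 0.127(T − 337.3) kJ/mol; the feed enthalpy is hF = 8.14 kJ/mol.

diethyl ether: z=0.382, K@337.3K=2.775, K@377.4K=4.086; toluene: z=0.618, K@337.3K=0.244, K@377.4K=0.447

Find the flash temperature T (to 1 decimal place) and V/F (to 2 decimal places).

T = 344.6 K, V/F = 0.22

Adiabatic flash: solve Rachford–Rice at each trial T, then check hF = ψ·hV(T) + (1−ψ)·hL(T).
  T = 337.3 K: K = (2.775, 0.244), RR gives ψ = 0.157, H_out = 4.886 kJ/mol
  T = 377.4 K: K = (4.086, 0.447), RR gives ψ = 0.491, H_out = 21.901 kJ/mol
  T = 357.4 K: K = (3.406, 0.336), RR gives ψ = 0.319, H_out = 13.501 kJ/mol
  T = 347.4 K: K = (3.085, 0.288), RR gives ψ = 0.240, H_out = 9.332 kJ/mol
  T = 342.4 K: K = (2.930, 0.266), RR gives ψ = 0.200, H_out = 7.175 kJ/mol
  T = 344.9 K: K = (3.007, 0.277), RR gives ψ = 0.220, H_out = 8.262 kJ/mol
  T = 343.6 K: K = (2.967, 0.271), RR gives ψ = 0.210, H_out = 7.699 kJ/mol
Linear interpolation between T = 343.6 (H_out = 7.699) and T = 344.9 (H_out = 8.262) on hF = 8.14 gives T ≈ 344.6 K, at which ψ = 0.22.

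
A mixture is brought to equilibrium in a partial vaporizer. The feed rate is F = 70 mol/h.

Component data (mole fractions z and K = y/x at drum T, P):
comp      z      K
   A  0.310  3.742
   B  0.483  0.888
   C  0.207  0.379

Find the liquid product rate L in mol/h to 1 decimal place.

L = 20.3 mol/h

Newton iteration, β⁰ = 0.5:
  β = 0.500: g = 0.1148, g' = -0.589 → β = 0.695
  β = 0.695: g = 0.0079, g' = -0.530 → β = 0.710
Converged at β = 0.710.
Then V = β·F = 0.7096·70 = 49.7 mol/h and L = F − V = 20.3 mol/h.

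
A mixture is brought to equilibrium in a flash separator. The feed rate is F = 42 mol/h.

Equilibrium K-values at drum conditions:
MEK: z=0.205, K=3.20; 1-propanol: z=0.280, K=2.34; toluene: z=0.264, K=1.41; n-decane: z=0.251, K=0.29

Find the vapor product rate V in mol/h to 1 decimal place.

Material balance + equilibrium reduce to Σ zᵢ(Kᵢ−1)/(1+β(Kᵢ−1)) = 0.
g(0) = ΣzᵢKᵢ − 1 = 0.756 and g(1) = 1 − Σzᵢ/Kᵢ = -0.236, so a root lies in (0, 1).
Iterate (Newton) starting at β = 0.39:
  β = 0.390: g = 0.3360, g' = -0.779 → β = 0.821
  β = 0.821: g = -0.0071, g' = -0.993 → β = 0.814
Converged at β = 0.814.
Then V = β·F = 0.8140·42 = 34.2 mol/h and L = F − V = 7.8 mol/h.

V = 34.2 mol/h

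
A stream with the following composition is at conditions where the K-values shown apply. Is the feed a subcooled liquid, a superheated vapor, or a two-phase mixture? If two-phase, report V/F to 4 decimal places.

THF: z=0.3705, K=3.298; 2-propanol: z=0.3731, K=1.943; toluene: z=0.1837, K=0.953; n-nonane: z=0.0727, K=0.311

superheated vapor

ΣzᵢKᵢ = 2.1445; Σzᵢ/Kᵢ = 0.7309.
Since Σzᵢ/Kᵢ < 1 the mixture is above its dew point — single vapor phase.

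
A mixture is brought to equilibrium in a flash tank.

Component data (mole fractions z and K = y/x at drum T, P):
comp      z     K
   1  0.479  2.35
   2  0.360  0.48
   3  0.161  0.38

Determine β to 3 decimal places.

β = 0.481

Material balance + equilibrium reduce to Σ zᵢ(Kᵢ−1)/(1+β(Kᵢ−1)) = 0.
g(0) = ΣzᵢKᵢ − 1 = 0.360 and g(1) = 1 − Σzᵢ/Kᵢ = -0.378, so a root lies in (0, 1).
Newton–Raphson from β = 0.5:
  β = 0.500: g = -0.0116, g' = -0.619 → β = 0.481
Converged at β = 0.481.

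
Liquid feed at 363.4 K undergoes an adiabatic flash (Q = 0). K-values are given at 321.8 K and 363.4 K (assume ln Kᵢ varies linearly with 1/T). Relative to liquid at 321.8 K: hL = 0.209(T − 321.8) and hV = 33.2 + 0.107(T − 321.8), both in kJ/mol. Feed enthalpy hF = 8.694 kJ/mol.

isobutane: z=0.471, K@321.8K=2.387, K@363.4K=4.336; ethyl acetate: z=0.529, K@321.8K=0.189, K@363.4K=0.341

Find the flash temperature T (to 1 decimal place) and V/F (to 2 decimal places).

Adiabatic flash: solve Rachford–Rice at each trial T, then check hF = ψ·hV(T) + (1−ψ)·hL(T).
  T = 321.8 K: K = (2.387, 0.189), RR gives ψ = 0.199, H_out = 6.619 kJ/mol
  T = 363.4 K: K = (4.336, 0.341), RR gives ψ = 0.556, H_out = 24.799 kJ/mol
  T = 342.6 K: K = (3.276, 0.258), RR gives ψ = 0.403, H_out = 16.864 kJ/mol
  T = 332.2 K: K = (2.810, 0.222), RR gives ψ = 0.313, H_out = 12.241 kJ/mol
  T = 327.0 K: K = (2.593, 0.205), RR gives ψ = 0.261, H_out = 9.599 kJ/mol
  T = 324.4 K: K = (2.489, 0.197), RR gives ψ = 0.231, H_out = 8.159 kJ/mol
  T = 325.7 K: K = (2.541, 0.201), RR gives ψ = 0.246, H_out = 8.890 kJ/mol
  T = 325.0 K: K = (2.513, 0.199), RR gives ψ = 0.238, H_out = 8.499 kJ/mol
Linear interpolation between T = 325.0 (H_out = 8.499) and T = 325.7 (H_out = 8.890) on hF = 8.694 gives T ≈ 325.3 K, at which ψ = 0.24.

T = 325.3 K, V/F = 0.24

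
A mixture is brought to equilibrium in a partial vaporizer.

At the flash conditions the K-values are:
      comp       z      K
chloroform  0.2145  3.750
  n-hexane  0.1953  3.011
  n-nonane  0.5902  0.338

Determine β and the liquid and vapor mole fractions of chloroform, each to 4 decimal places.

Material balance + equilibrium reduce to Σ zᵢ(Kᵢ−1)/(1+β(Kᵢ−1)) = 0.
g(0) = ΣzᵢKᵢ − 1 = 0.5919 and g(1) = 1 − Σzᵢ/Kᵢ = -0.8682, so a root lies in (0, 1).
Newton–Raphson from β = 0.59:
  β = 0.5900: g = -0.23657, g' = -1.0975 → β = 0.3744
  β = 0.3744: g = -0.00483, g' = -1.1080 → β = 0.3701
Converged at β = 0.3701.
Compositions from xᵢ = zᵢ/(1+β(Kᵢ−1)), yᵢ = Kᵢxᵢ:
  chloroform: x = 0.1063, y = 0.3986
  n-hexane: x = 0.1120, y = 0.3371
  n-nonane: x = 0.7817, y = 0.2642

β = 0.3701, x_chloroform = 0.1063, y_chloroform = 0.3986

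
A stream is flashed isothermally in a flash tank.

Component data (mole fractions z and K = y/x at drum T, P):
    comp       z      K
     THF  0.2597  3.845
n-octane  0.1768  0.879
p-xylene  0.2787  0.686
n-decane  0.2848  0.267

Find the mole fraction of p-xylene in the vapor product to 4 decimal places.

y_p-xylene = 0.2121

Rachford–Rice: g(V/F) = Σ zᵢ(Kᵢ−1)/(1+V/F(Kᵢ−1)) = 0.
g(0) = ΣzᵢKᵢ − 1 = 0.4212 and g(1) = 1 − Σzᵢ/Kᵢ = -0.7416, so a root lies in (0, 1).
Iterate (Newton) starting at V/F = 0.57:
  V/F = 0.5700: g = -0.20632, g' = -0.8010 → V/F = 0.3124
  V/F = 0.3124: g = 0.00112, g' = -0.8832 → V/F = 0.3137
Converged at V/F = 0.3137.
Compositions from xᵢ = zᵢ/(1+V/F(Kᵢ−1)), yᵢ = Kᵢxᵢ:
  THF: x = 0.1372, y = 0.5276
  n-octane: x = 0.1838, y = 0.1615
  p-xylene: x = 0.3092, y = 0.2121
  n-decane: x = 0.3698, y = 0.0987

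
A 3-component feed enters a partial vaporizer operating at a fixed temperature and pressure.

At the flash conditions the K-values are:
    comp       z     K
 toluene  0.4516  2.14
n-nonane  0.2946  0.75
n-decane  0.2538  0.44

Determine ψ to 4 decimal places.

Material balance + equilibrium reduce to Σ zᵢ(Kᵢ−1)/(1+ψ(Kᵢ−1)) = 0.
g(0) = ΣzᵢKᵢ − 1 = 0.2990 and g(1) = 1 − Σzᵢ/Kᵢ = -0.1806, so a root lies in (0, 1).
Newton–Raphson from ψ = 0.59:
  ψ = 0.5900: g = 0.00915, g' = -0.4126 → ψ = 0.6122
  ψ = 0.6122: g = -0.00001, g' = -0.4135 → ψ = 0.6121
Converged at ψ = 0.6121.

ψ = 0.6121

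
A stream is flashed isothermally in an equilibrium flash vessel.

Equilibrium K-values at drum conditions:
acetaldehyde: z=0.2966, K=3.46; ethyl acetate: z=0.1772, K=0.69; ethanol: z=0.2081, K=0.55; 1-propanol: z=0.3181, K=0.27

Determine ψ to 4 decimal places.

Material balance + equilibrium reduce to Σ zᵢ(Kᵢ−1)/(1+ψ(Kᵢ−1)) = 0.
Feasibility: ΣzᵢKᵢ = 1.3488, Σzᵢ/Kᵢ = 1.8990 — both > 1, two phases present.
Newton–Raphson from ψ = 0.59:
  ψ = 0.5900: g = -0.30497, g' = -0.9253 → ψ = 0.2604
  ψ = 0.2604: g = -0.00782, g' = -0.9995 → ψ = 0.2526
Converged at ψ = 0.2526.

ψ = 0.2526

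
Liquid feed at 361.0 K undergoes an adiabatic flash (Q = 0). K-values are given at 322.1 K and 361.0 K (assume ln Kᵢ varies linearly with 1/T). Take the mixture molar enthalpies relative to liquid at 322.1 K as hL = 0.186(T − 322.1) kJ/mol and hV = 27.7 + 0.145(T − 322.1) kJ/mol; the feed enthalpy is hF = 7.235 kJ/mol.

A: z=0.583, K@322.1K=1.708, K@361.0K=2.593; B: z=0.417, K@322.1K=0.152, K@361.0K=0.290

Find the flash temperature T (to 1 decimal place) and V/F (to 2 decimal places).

Adiabatic flash: solve Rachford–Rice at each trial T, then check hF = ψ·hV(T) + (1−ψ)·hL(T).
  T = 322.1 K: K = (1.708, 0.152), RR gives ψ = 0.099, H_out = 2.729 kJ/mol
  T = 361.0 K: K = (2.593, 0.290), RR gives ψ = 0.559, H_out = 21.837 kJ/mol
  T = 341.6 K: K = (2.131, 0.214), RR gives ψ = 0.373, H_out = 13.661 kJ/mol
  T = 331.9 K: K = (1.915, 0.181), RR gives ψ = 0.256, H_out = 8.824 kJ/mol
  T = 327.0 K: K = (1.810, 0.166), RR gives ψ = 0.185, H_out = 5.986 kJ/mol
  T = 329.4 K: K = (1.861, 0.174), RR gives ψ = 0.221, H_out = 7.419 kJ/mol
Linear interpolation between T = 327.0 (H_out = 5.986) and T = 329.4 (H_out = 7.419) on hF = 7.235 gives T ≈ 329.1 K, at which ψ = 0.22.

T = 329.1 K, V/F = 0.22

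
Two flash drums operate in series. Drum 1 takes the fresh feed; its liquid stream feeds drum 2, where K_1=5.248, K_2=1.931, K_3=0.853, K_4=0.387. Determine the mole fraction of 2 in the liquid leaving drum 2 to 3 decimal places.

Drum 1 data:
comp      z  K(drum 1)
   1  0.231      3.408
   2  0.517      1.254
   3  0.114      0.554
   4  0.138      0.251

Drum 1:
Let ψ₁ = V/F and solve Σ zᵢ(Kᵢ−1)/(1+ψ₁(Kᵢ−1)) = 0.
Feasibility: ΣzᵢKᵢ = 1.533, Σzᵢ/Kᵢ = 1.236 — both > 1, two phases present.
Newton–Raphson from ψ₁ = 0.34:
  ψ₁ = 0.340: g = 0.2281, g' = -0.604 → ψ₁ = 0.718
  ψ₁ = 0.718: g = 0.0167, g' = -0.615 → ψ₁ = 0.745
  ψ₁ = 0.745: g = -0.0004, g' = -0.642 → ψ₁ = 0.744
Converged at ψ₁ = 0.744.
Drum-1 compositions:
  1: x = 0.083, y = 0.282
  2: x = 0.435, y = 0.545
  3: x = 0.171, y = 0.095
  4: x = 0.312, y = 0.078
Drum-2 feed = drum-1 liquid: z₂ = (0.0827, 0.4348, 0.1706, 0.3118).
Drum 2:
Let ψ₂ = V/F and solve Σ zᵢ(Kᵢ−1)/(1+ψ₂(Kᵢ−1)) = 0.
Check two-phase: ΣzᵢKᵢ = 1.540 > 1 and Σzᵢ/Kᵢ = 1.247 > 1, so g(0) = 0.540 > 0 and g(1) = -0.247 < 0.
Iterate (Newton) starting at ψ₂ = 0.45:
  ψ₂ = 0.450: g = 0.1152, g' = -0.591 → ψ₂ = 0.645
  ψ₂ = 0.645: g = 0.0031, g' = -0.579 → ψ₂ = 0.650
Converged at ψ₂ = 0.650.
  1: x = 0.022, y = 0.115
  2: x = 0.271, y = 0.523
  3: x = 0.189, y = 0.161
  4: x = 0.518, y = 0.201

x_2 (drum 2) = 0.271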